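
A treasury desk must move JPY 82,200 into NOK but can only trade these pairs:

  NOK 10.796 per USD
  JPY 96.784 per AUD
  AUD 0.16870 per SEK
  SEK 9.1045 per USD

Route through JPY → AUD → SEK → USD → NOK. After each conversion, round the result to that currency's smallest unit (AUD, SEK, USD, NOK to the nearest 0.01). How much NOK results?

NOK 5,969.76

JPY 82,200 ÷ 96.784 = AUD 849.31
AUD 849.31 ÷ 0.16870 = SEK 5,034.44
SEK 5,034.44 ÷ 9.1045 = USD 552.96
USD 552.96 × 10.796 = NOK 5,969.76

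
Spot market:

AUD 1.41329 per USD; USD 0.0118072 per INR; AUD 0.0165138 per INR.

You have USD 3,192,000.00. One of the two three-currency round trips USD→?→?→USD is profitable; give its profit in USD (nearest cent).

Profit: USD 33,477.88

Profitable loop is USD → AUD → INR → USD:
USD 3,192,000.00 × 1.41329 = AUD 4,511,221.68
AUD 4,511,221.68 ÷ 0.0165138 = INR 273,178,897.65
INR 273,178,897.65 × 0.0118072 = USD 3,225,477.88
Profit = USD 3,225,477.88 − USD 3,192,000.00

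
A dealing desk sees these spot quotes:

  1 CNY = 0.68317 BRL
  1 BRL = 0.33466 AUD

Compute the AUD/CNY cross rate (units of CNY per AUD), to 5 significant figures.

AUD/CNY = 4.3739

1 AUD ÷ 0.33466 = 2.98811 BRL
2.98811 BRL ÷ 0.68317 = 4.37389 CNY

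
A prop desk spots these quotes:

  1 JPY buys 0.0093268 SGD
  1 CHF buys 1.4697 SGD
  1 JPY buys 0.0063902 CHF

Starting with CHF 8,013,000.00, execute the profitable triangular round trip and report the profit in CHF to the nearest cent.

Profitable loop is CHF → SGD → JPY → CHF:
CHF 8,013,000.00 × 1.4697 = SGD 11,776,706.10
SGD 11,776,706.10 ÷ 0.0093268 = JPY 1,262,673,811
JPY 1,262,673,811 × 0.0063902 = CHF 8,068,738.19
Profit = CHF 8,068,738.19 − CHF 8,013,000.00

Profit: CHF 55,738.19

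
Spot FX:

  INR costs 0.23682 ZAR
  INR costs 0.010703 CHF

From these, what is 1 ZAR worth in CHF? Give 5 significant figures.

ZAR/CHF = 0.045195

1 ZAR ÷ 0.23682 = 4.22262 INR
4.22262 INR × 0.010703 = 0.0451947 CHF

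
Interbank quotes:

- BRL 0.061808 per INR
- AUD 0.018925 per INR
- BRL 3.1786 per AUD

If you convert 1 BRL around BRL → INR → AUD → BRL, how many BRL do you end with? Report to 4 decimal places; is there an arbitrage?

Around BRL → INR → AUD → BRL: 1 ÷ 0.061808 × 0.018925 × 3.1786 = 0.973256
Product < 1; profitable direction is BRL → AUD → INR → BRL.

0.9733 (arbitrage exists)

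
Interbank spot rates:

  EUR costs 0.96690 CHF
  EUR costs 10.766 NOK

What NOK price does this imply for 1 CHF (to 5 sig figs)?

CHF/NOK = 11.135

1 CHF ÷ 0.96690 = 1.03423 EUR
1.03423 EUR × 10.766 = 11.1346 NOK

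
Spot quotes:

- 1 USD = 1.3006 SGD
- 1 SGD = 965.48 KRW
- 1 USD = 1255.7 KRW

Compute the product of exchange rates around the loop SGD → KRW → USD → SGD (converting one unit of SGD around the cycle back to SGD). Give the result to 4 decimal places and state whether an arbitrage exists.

Around SGD → KRW → USD → SGD: 1 × 965.48 ÷ 1255.7 × 1.3006 = 1.000003
Product ≈ 1 (deviation 0.000%, within rounding noise).

1.0000 (no arbitrage)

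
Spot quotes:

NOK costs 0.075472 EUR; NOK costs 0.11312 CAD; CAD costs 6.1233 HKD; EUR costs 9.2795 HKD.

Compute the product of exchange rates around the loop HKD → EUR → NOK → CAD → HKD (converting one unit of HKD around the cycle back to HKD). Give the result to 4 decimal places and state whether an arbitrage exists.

Around HKD → EUR → NOK → CAD → HKD: 1 ÷ 9.2795 ÷ 0.075472 × 0.11312 × 6.1233 = 0.989041
Product < 1; profitable direction is HKD → CAD → NOK → EUR → HKD.

0.9890 (arbitrage exists)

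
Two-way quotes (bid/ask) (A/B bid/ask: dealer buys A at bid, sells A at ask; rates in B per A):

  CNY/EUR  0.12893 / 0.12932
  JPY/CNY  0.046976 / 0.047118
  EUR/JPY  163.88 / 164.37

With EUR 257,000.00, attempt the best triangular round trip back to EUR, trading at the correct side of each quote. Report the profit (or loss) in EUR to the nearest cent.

Best loop EUR → CNY → JPY → EUR:
EUR 257,000.00 ÷ 0.12932 (buy CNY at ask) = CNY 1,987,318.28
CNY 1,987,318.28 ÷ 0.047118 (buy JPY at ask) = JPY 42,177,475
JPY 42,177,475 ÷ 164.37 (buy EUR at ask) = EUR 256,600.81

Net result: EUR -399.19 (no profitable arbitrage after spreads)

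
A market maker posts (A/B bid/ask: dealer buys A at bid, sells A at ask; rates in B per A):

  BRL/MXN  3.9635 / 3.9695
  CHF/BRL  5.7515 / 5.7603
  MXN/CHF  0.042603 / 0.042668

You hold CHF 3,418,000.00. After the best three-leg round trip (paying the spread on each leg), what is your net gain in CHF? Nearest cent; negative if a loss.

Net profit: CHF 85,393.04

Best loop CHF → MXN → BRL → CHF:
CHF 3,418,000.00 ÷ 0.042668 (buy MXN at ask) = MXN 80,106,871.66
MXN 80,106,871.66 ÷ 3.9695 (buy BRL at ask) = BRL 20,180,594.95
BRL 20,180,594.95 ÷ 5.7603 (buy CHF at ask) = CHF 3,503,393.04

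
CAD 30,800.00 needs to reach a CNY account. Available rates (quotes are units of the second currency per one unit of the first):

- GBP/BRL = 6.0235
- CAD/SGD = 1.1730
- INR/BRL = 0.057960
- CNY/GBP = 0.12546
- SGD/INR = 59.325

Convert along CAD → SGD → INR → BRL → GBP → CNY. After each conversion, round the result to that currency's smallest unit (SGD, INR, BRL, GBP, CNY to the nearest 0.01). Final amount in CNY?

CNY 164,384.43

CAD 30,800.00 × 1.1730 = SGD 36,128.40
SGD 36,128.40 × 59.325 = INR 2,143,317.33
INR 2,143,317.33 × 0.057960 = BRL 124,226.67
BRL 124,226.67 ÷ 6.0235 = GBP 20,623.67
GBP 20,623.67 ÷ 0.12546 = CNY 164,384.43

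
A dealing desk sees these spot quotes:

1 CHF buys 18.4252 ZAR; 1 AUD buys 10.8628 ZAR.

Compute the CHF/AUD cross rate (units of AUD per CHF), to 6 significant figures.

1 CHF × 18.4252 = 18.4252 ZAR
18.4252 ZAR ÷ 10.8628 = 1.69617 AUD

CHF/AUD = 1.69617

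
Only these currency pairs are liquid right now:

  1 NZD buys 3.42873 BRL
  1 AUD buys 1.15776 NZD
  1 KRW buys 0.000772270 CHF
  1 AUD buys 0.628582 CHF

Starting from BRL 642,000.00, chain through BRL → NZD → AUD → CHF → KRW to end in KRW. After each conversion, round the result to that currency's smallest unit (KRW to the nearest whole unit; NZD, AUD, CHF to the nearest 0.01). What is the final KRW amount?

BRL 642,000.00 ÷ 3.42873 = NZD 187,241.34
NZD 187,241.34 ÷ 1.15776 = AUD 161,727.25
AUD 161,727.25 × 0.628582 = CHF 101,658.84
CHF 101,658.84 ÷ 0.000772270 = KRW 131,636,397

KRW 131,636,397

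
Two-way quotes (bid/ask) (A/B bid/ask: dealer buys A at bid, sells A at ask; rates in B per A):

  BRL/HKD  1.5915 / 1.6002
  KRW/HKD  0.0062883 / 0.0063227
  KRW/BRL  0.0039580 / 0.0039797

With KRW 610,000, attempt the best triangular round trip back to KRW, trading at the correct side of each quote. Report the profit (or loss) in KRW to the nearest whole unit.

Best loop KRW → BRL → HKD → KRW:
KRW 610,000 × 0.0039580 (sell KRW at bid) = BRL 2,414.38
BRL 2,414.38 × 1.5915 (sell BRL at bid) = HKD 3,842.49
HKD 3,842.49 ÷ 0.0063227 (buy KRW at ask) = KRW 607,729

Net result: KRW -2,271 (no profitable arbitrage after spreads)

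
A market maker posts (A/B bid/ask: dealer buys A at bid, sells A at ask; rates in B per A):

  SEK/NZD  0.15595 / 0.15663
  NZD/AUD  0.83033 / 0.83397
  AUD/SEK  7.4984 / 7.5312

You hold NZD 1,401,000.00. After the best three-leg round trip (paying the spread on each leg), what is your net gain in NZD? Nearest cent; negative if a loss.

Best loop NZD → SEK → AUD → NZD:
NZD 1,401,000.00 ÷ 0.15663 (buy SEK at ask) = SEK 8,944,646.62
SEK 8,944,646.62 ÷ 7.5312 (buy AUD at ask) = AUD 1,187,678.81
AUD 1,187,678.81 ÷ 0.83397 (buy NZD at ask) = NZD 1,424,126.53

Net profit: NZD 23,126.53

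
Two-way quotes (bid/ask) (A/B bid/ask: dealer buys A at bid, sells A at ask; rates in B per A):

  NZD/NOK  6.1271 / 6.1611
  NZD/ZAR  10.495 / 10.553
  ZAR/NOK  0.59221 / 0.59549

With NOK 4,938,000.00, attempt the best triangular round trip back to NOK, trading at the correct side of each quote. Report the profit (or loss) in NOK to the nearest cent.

Net profit: NOK 43,395.31

Best loop NOK → NZD → ZAR → NOK:
NOK 4,938,000.00 ÷ 6.1611 (buy NZD at ask) = NZD 801,480.26
NZD 801,480.26 × 10.495 (sell NZD at bid) = ZAR 8,411,535.28
ZAR 8,411,535.28 × 0.59221 (sell ZAR at bid) = NOK 4,981,395.31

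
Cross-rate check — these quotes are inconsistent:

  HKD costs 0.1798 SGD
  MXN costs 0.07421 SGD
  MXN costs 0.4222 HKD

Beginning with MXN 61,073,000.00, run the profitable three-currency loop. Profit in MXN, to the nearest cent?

Profit: MXN 1,400,341.92

Profitable loop is MXN → HKD → SGD → MXN:
MXN 61,073,000.00 × 0.4222 = HKD 25,785,020.60
HKD 25,785,020.60 × 0.1798 = SGD 4,636,146.70
SGD 4,636,146.70 ÷ 0.07421 = MXN 62,473,341.92
Profit = MXN 62,473,341.92 − MXN 61,073,000.00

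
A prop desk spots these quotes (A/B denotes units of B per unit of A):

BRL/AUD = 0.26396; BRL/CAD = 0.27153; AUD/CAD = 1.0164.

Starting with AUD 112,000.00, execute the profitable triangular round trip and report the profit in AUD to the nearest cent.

Profit: AUD 1,353.01

Profitable loop is AUD → BRL → CAD → AUD:
AUD 112,000.00 ÷ 0.26396 = BRL 424,306.71
BRL 424,306.71 × 0.27153 = CAD 115,212.00
CAD 115,212.00 ÷ 1.0164 = AUD 113,353.01
Profit = AUD 113,353.01 − AUD 112,000.00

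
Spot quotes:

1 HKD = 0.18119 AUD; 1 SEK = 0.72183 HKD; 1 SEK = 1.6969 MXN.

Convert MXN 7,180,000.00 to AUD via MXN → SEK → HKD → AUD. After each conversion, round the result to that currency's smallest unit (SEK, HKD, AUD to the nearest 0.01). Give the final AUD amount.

AUD 553,397.70

MXN 7,180,000.00 ÷ 1.6969 = SEK 4,231,245.21
SEK 4,231,245.21 × 0.72183 = HKD 3,054,239.73
HKD 3,054,239.73 × 0.18119 = AUD 553,397.70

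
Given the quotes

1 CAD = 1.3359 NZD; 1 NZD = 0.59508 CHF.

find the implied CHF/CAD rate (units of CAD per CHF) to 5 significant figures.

CHF/CAD = 1.2579

1 CHF ÷ 0.59508 = 1.68045 NZD
1.68045 NZD ÷ 1.3359 = 1.25791 CAD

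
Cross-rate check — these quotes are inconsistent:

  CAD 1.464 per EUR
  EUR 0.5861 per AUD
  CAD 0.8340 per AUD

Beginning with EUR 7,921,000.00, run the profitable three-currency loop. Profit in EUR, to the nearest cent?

Profit: EUR 228,421.13

Profitable loop is EUR → CAD → AUD → EUR:
EUR 7,921,000.00 × 1.464 = CAD 11,596,344.00
CAD 11,596,344.00 ÷ 0.8340 = AUD 13,904,489.21
AUD 13,904,489.21 × 0.5861 = EUR 8,149,421.13
Profit = EUR 8,149,421.13 − EUR 7,921,000.00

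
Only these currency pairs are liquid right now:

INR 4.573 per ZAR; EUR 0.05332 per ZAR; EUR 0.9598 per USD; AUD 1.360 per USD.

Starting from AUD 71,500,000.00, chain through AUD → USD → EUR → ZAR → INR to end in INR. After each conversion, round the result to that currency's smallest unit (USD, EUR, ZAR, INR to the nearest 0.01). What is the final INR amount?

INR 4,327,717,859.20

AUD 71,500,000.00 ÷ 1.360 = USD 52,573,529.41
USD 52,573,529.41 × 0.9598 = EUR 50,460,073.53
EUR 50,460,073.53 ÷ 0.05332 = ZAR 946,362,969.43
ZAR 946,362,969.43 × 4.573 = INR 4,327,717,859.20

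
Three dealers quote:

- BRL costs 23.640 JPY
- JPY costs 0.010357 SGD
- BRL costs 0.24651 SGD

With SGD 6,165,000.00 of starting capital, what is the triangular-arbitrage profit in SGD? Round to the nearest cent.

Profit: SGD 42,063.30

Profitable loop is SGD → JPY → BRL → SGD:
SGD 6,165,000.00 ÷ 0.010357 = JPY 595,249,590
JPY 595,249,590 ÷ 23.640 = BRL 25,179,762.68
BRL 25,179,762.68 × 0.24651 = SGD 6,207,063.30
Profit = SGD 6,207,063.30 − SGD 6,165,000.00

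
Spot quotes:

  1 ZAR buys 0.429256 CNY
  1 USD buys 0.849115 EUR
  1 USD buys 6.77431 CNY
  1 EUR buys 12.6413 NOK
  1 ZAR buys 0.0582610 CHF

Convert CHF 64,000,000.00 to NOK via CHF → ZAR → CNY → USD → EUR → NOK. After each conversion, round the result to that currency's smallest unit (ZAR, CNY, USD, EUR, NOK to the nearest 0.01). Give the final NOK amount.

NOK 747,156,532.75

CHF 64,000,000.00 ÷ 0.0582610 = ZAR 1,098,505,003.35
ZAR 1,098,505,003.35 × 0.429256 = CNY 471,539,863.72
CNY 471,539,863.72 ÷ 6.77431 = USD 69,607,069.02
USD 69,607,069.02 × 0.849115 = EUR 59,104,406.41
EUR 59,104,406.41 × 12.6413 = NOK 747,156,532.75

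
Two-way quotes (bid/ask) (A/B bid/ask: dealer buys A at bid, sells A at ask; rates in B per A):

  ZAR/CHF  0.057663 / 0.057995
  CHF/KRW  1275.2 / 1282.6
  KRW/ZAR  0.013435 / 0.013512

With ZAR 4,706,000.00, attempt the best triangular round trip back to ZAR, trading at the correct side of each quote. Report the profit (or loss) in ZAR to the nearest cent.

Best loop ZAR → KRW → CHF → ZAR:
ZAR 4,706,000.00 ÷ 0.013512 (buy KRW at ask) = KRW 348,283,008
KRW 348,283,008 ÷ 1282.6 (buy CHF at ask) = CHF 271,544.52
CHF 271,544.52 ÷ 0.057995 (buy ZAR at ask) = ZAR 4,682,205.79

Net result: ZAR -23,794.21 (no profitable arbitrage after spreads)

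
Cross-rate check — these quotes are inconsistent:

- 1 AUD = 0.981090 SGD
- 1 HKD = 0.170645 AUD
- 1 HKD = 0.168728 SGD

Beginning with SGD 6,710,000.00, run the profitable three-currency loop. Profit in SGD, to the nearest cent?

Profit: SGD 52,499.75

Profitable loop is SGD → AUD → HKD → SGD:
SGD 6,710,000.00 ÷ 0.981090 = AUD 6,839,331.76
AUD 6,839,331.76 ÷ 0.170645 = HKD 40,079,297.74
HKD 40,079,297.74 × 0.168728 = SGD 6,762,499.75
Profit = SGD 6,762,499.75 − SGD 6,710,000.00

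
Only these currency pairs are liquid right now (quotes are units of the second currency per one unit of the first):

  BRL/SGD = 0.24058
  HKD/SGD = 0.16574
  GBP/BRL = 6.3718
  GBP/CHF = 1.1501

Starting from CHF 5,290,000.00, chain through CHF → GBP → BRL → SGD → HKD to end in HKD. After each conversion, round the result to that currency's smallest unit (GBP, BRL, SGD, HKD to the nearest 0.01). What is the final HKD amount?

CHF 5,290,000.00 ÷ 1.1501 = GBP 4,599,600.03
GBP 4,599,600.03 × 6.3718 = BRL 29,307,731.47
BRL 29,307,731.47 × 0.24058 = SGD 7,050,854.04
SGD 7,050,854.04 ÷ 0.16574 = HKD 42,541,655.85

HKD 42,541,655.85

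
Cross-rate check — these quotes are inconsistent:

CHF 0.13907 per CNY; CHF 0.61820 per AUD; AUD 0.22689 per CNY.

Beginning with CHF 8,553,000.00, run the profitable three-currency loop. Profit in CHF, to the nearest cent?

Profitable loop is CHF → CNY → AUD → CHF:
CHF 8,553,000.00 ÷ 0.13907 = CNY 61,501,402.17
CNY 61,501,402.17 × 0.22689 = AUD 13,954,053.14
AUD 13,954,053.14 × 0.61820 = CHF 8,626,395.65
Profit = CHF 8,626,395.65 − CHF 8,553,000.00

Profit: CHF 73,395.65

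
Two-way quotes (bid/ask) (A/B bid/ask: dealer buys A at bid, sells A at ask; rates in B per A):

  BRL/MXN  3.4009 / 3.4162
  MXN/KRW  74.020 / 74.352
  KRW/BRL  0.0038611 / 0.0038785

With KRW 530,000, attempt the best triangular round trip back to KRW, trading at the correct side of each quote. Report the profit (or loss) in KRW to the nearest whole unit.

Net profit: KRW 7,992

Best loop KRW → MXN → BRL → KRW:
KRW 530,000 ÷ 74.352 (buy MXN at ask) = MXN 7,128.25
MXN 7,128.25 ÷ 3.4162 (buy BRL at ask) = BRL 2,086.60
BRL 2,086.60 ÷ 0.0038785 (buy KRW at ask) = KRW 537,992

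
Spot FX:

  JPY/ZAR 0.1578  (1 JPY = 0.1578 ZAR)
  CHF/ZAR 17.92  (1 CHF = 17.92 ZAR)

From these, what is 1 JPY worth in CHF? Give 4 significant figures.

1 JPY × 0.1578 = 0.1578 ZAR
0.1578 ZAR ÷ 17.92 = 0.0088058 CHF

JPY/CHF = 0.008806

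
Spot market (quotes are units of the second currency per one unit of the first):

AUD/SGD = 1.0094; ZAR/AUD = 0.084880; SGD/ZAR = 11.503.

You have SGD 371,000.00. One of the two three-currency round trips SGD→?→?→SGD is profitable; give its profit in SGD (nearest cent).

Profitable loop is SGD → AUD → ZAR → SGD:
SGD 371,000.00 ÷ 1.0094 = AUD 367,545.08
AUD 367,545.08 ÷ 0.084880 = ZAR 4,330,172.91
ZAR 4,330,172.91 ÷ 11.503 = SGD 376,438.57
Profit = SGD 376,438.57 − SGD 371,000.00

Profit: SGD 5,438.57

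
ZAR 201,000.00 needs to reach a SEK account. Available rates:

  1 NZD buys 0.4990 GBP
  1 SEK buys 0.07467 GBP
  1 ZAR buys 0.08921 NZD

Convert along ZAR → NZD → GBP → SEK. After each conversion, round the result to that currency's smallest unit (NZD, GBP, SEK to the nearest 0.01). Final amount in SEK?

ZAR 201,000.00 × 0.08921 = NZD 17,931.21
NZD 17,931.21 × 0.4990 = GBP 8,947.67
GBP 8,947.67 ÷ 0.07467 = SEK 119,829.52

SEK 119,829.52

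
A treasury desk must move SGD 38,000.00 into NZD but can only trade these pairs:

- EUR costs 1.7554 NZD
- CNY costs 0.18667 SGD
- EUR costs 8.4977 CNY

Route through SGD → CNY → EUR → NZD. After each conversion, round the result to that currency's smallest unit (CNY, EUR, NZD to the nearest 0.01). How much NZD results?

NZD 42,051.71

SGD 38,000.00 ÷ 0.18667 = CNY 203,567.79
CNY 203,567.79 ÷ 8.4977 = EUR 23,955.63
EUR 23,955.63 × 1.7554 = NZD 42,051.71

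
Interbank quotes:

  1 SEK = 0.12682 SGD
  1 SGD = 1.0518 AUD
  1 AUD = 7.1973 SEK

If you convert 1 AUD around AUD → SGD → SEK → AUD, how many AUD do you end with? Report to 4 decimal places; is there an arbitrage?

Around AUD → SGD → SEK → AUD: 1 ÷ 1.0518 ÷ 0.12682 ÷ 7.1973 = 1.041620
Product > 1; profitable direction is AUD → SGD → SEK → AUD.

1.0416 (arbitrage exists)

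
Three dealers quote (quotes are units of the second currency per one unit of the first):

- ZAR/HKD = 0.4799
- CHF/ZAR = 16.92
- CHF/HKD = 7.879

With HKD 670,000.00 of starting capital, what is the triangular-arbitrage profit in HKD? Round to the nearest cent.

Profit: HKD 20,485.89

Profitable loop is HKD → CHF → ZAR → HKD:
HKD 670,000.00 ÷ 7.879 = CHF 85,036.17
CHF 85,036.17 × 16.92 = ZAR 1,438,812.03
ZAR 1,438,812.03 × 0.4799 = HKD 690,485.89
Profit = HKD 690,485.89 − HKD 670,000.00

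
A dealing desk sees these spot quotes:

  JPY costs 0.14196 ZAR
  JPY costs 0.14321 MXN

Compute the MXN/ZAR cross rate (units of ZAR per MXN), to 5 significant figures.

1 MXN ÷ 0.14321 = 6.98275 JPY
6.98275 JPY × 0.14196 = 0.991272 ZAR

MXN/ZAR = 0.99127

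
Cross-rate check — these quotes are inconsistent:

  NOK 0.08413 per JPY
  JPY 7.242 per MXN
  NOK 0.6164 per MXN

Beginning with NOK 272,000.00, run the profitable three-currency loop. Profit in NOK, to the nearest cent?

Profit: NOK 3,183.33

Profitable loop is NOK → JPY → MXN → NOK:
NOK 272,000.00 ÷ 0.08413 = JPY 3,233,092
JPY 3,233,092 ÷ 7.242 = MXN 446,436.29
MXN 446,436.29 × 0.6164 = NOK 275,183.33
Profit = NOK 275,183.33 − NOK 272,000.00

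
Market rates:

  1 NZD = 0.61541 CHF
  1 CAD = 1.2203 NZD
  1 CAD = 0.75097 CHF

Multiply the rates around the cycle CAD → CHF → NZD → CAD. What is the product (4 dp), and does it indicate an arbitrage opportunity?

1.0000 (no arbitrage)

Around CAD → CHF → NZD → CAD: 1 × 0.75097 ÷ 0.61541 ÷ 1.2203 = 0.999980
Product ≈ 1 (deviation 0.002%, within rounding noise).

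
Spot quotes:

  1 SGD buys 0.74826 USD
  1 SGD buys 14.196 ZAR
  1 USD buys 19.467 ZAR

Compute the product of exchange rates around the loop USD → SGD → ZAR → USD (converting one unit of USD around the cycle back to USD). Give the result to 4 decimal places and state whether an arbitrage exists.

0.9746 (arbitrage exists)

Around USD → SGD → ZAR → USD: 1 ÷ 0.74826 × 14.196 ÷ 19.467 = 0.974573
Product < 1; profitable direction is USD → ZAR → SGD → USD.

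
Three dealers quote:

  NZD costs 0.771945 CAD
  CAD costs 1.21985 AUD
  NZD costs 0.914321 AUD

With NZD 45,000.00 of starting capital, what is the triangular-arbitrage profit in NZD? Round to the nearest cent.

Profitable loop is NZD → CAD → AUD → NZD:
NZD 45,000.00 × 0.771945 = CAD 34,737.53
CAD 34,737.53 × 1.21985 = AUD 42,374.57
AUD 42,374.57 ÷ 0.914321 = NZD 46,345.40
Profit = NZD 46,345.40 − NZD 45,000.00

Profit: NZD 1,345.40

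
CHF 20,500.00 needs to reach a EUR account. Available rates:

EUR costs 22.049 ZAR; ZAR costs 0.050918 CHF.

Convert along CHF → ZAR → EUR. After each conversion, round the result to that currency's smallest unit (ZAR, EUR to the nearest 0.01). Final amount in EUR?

EUR 18,259.70

CHF 20,500.00 ÷ 0.050918 = ZAR 402,608.12
ZAR 402,608.12 ÷ 22.049 = EUR 18,259.70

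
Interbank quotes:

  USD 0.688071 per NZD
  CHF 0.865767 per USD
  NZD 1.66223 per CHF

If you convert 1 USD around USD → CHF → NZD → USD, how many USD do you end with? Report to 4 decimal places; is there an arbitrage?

0.9902 (arbitrage exists)

Around USD → CHF → NZD → USD: 1 × 0.865767 × 1.66223 × 0.688071 = 0.990206
Product < 1; profitable direction is USD → NZD → CHF → USD.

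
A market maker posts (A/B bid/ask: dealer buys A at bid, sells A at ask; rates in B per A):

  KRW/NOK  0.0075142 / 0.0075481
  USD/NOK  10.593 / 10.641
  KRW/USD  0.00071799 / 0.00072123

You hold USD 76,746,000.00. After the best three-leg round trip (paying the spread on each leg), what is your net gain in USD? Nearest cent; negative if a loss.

Best loop USD → NOK → KRW → USD:
USD 76,746,000.00 × 10.593 (sell USD at bid) = NOK 812,970,378.00
NOK 812,970,378.00 ÷ 0.0075481 (buy KRW at ask) = KRW 107,705,300,407
KRW 107,705,300,407 × 0.00071799 (sell KRW at bid) = USD 77,331,328.64

Net profit: USD 585,328.64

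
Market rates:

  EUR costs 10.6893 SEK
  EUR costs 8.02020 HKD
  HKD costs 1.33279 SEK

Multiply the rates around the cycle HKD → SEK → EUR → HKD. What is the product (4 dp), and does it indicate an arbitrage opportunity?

Around HKD → SEK → EUR → HKD: 1 × 1.33279 ÷ 10.6893 × 8.02020 = 0.999995
Product ≈ 1 (deviation 0.001%, within rounding noise).

1.0000 (no arbitrage)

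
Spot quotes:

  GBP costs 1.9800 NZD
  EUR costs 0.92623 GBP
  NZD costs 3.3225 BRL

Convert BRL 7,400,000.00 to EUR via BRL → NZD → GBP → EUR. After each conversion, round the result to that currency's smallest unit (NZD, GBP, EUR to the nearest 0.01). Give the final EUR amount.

EUR 1,214,458.55

BRL 7,400,000.00 ÷ 3.3225 = NZD 2,227,238.53
NZD 2,227,238.53 ÷ 1.9800 = GBP 1,124,867.94
GBP 1,124,867.94 ÷ 0.92623 = EUR 1,214,458.55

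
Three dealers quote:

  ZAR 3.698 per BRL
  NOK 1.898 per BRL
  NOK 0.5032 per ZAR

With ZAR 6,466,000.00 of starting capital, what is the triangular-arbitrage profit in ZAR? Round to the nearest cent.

Profit: ZAR 129,145.32

Profitable loop is ZAR → BRL → NOK → ZAR:
ZAR 6,466,000.00 ÷ 3.698 = BRL 1,748,512.71
BRL 1,748,512.71 × 1.898 = NOK 3,318,677.12
NOK 3,318,677.12 ÷ 0.5032 = ZAR 6,595,145.32
Profit = ZAR 6,595,145.32 − ZAR 6,466,000.00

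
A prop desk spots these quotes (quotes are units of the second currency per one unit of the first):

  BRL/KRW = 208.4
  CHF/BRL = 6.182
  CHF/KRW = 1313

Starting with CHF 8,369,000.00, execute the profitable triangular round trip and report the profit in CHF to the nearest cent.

Profit: CHF 160,264.42

Profitable loop is CHF → KRW → BRL → CHF:
CHF 8,369,000.00 × 1313 = KRW 10,988,497,000
KRW 10,988,497,000 ÷ 208.4 = BRL 52,727,912.67
BRL 52,727,912.67 ÷ 6.182 = CHF 8,529,264.42
Profit = CHF 8,529,264.42 − CHF 8,369,000.00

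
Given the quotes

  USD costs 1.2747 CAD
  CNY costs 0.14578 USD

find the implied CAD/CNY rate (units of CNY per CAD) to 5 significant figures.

CAD/CNY = 5.3814

1 CAD ÷ 1.2747 = 0.784498 USD
0.784498 USD ÷ 0.14578 = 5.38139 CNY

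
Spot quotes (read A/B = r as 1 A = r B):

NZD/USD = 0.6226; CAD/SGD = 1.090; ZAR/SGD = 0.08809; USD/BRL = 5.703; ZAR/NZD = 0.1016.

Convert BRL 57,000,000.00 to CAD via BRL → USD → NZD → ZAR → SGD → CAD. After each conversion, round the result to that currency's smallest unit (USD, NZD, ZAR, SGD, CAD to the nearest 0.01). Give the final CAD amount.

CAD 12,769,349.44

BRL 57,000,000.00 ÷ 5.703 = USD 9,994,739.61
USD 9,994,739.61 ÷ 0.6226 = NZD 16,053,227.77
NZD 16,053,227.77 ÷ 0.1016 = ZAR 158,004,210.33
ZAR 158,004,210.33 × 0.08809 = SGD 13,918,590.89
SGD 13,918,590.89 ÷ 1.090 = CAD 12,769,349.44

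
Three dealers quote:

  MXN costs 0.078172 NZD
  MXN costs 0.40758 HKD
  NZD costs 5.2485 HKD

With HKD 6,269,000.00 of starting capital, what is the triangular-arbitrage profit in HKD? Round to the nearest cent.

Profit: HKD 41,617.10

Profitable loop is HKD → MXN → NZD → HKD:
HKD 6,269,000.00 ÷ 0.40758 = MXN 15,381,029.49
MXN 15,381,029.49 × 0.078172 = NZD 1,202,365.84
NZD 1,202,365.84 × 5.2485 = HKD 6,310,617.10
Profit = HKD 6,310,617.10 − HKD 6,269,000.00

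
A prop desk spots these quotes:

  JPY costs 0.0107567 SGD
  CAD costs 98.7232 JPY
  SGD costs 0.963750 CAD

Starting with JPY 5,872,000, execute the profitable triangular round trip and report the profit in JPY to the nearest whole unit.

Profitable loop is JPY → SGD → CAD → JPY:
JPY 5,872,000 × 0.0107567 = SGD 63,163.34
SGD 63,163.34 × 0.963750 = CAD 60,873.67
CAD 60,873.67 × 98.7232 = JPY 6,009,644
Profit = JPY 6,009,644 − JPY 5,872,000

Profit: JPY 137,644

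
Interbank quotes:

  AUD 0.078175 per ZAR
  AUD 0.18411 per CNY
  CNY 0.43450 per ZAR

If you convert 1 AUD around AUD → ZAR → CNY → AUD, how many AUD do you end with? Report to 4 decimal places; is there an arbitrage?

Around AUD → ZAR → CNY → AUD: 1 ÷ 0.078175 × 0.43450 × 0.18411 = 1.023291
Product > 1; profitable direction is AUD → ZAR → CNY → AUD.

1.0233 (arbitrage exists)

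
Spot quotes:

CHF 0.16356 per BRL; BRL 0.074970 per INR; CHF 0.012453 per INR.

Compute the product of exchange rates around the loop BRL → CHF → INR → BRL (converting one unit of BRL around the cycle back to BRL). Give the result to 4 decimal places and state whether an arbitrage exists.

0.9847 (arbitrage exists)

Around BRL → CHF → INR → BRL: 1 × 0.16356 ÷ 0.012453 × 0.074970 = 0.984670
Product < 1; profitable direction is BRL → INR → CHF → BRL.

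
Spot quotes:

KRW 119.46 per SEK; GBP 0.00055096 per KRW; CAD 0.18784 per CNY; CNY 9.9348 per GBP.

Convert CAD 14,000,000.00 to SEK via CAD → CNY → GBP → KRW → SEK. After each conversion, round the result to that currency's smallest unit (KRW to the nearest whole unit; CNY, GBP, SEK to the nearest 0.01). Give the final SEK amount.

SEK 113,982,518.03

CAD 14,000,000.00 ÷ 0.18784 = CNY 74,531,516.18
CNY 74,531,516.18 ÷ 9.9348 = GBP 7,502,065.08
GBP 7,502,065.08 ÷ 0.00055096 = KRW 13,616,351,604
KRW 13,616,351,604 ÷ 119.46 = SEK 113,982,518.03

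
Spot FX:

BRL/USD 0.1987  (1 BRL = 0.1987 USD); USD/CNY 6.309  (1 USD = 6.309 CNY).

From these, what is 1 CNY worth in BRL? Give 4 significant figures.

1 CNY ÷ 6.309 = 0.158504 USD
0.158504 USD ÷ 0.1987 = 0.797704 BRL

CNY/BRL = 0.7977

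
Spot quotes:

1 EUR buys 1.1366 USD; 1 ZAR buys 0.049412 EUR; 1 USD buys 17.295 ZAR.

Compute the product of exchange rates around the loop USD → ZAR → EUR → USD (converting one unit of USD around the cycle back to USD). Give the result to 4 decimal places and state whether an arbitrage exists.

Around USD → ZAR → EUR → USD: 1 × 17.295 × 0.049412 × 1.1366 = 0.971316
Product < 1; profitable direction is USD → EUR → ZAR → USD.

0.9713 (arbitrage exists)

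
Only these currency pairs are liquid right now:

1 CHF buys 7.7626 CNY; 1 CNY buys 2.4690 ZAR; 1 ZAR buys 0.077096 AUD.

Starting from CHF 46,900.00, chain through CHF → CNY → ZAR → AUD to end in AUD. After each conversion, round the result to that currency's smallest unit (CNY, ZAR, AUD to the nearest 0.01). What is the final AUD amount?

AUD 69,299.96

CHF 46,900.00 × 7.7626 = CNY 364,065.94
CNY 364,065.94 × 2.4690 = ZAR 898,878.81
ZAR 898,878.81 × 0.077096 = AUD 69,299.96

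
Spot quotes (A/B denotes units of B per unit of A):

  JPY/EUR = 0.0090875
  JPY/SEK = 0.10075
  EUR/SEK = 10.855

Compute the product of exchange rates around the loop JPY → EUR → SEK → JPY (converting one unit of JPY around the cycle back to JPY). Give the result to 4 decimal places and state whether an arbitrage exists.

Around JPY → EUR → SEK → JPY: 1 × 0.0090875 × 10.855 ÷ 0.10075 = 0.979105
Product < 1; profitable direction is JPY → SEK → EUR → JPY.

0.9791 (arbitrage exists)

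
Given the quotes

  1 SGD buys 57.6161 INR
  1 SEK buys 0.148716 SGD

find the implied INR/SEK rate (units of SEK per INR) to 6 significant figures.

INR/SEK = 0.116707

1 INR ÷ 57.6161 = 0.0173563 SGD
0.0173563 SGD ÷ 0.148716 = 0.116707 SEK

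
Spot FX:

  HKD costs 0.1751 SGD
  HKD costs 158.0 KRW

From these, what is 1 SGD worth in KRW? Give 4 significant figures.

1 SGD ÷ 0.1751 = 5.71102 HKD
5.71102 HKD × 158.0 = 902.342 KRW

SGD/KRW = 902.3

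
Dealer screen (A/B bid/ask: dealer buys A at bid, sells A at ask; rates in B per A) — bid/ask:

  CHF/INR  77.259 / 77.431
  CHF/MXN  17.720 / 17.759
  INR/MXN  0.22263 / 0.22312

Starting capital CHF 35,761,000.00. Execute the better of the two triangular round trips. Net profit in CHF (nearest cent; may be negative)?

Best loop CHF → MXN → INR → CHF:
CHF 35,761,000.00 × 17.720 (sell CHF at bid) = MXN 633,684,920.00
MXN 633,684,920.00 ÷ 0.22312 (buy INR at ask) = INR 2,840,108,103.26
INR 2,840,108,103.26 ÷ 77.431 (buy CHF at ask) = CHF 36,679,212.50

Net profit: CHF 918,212.50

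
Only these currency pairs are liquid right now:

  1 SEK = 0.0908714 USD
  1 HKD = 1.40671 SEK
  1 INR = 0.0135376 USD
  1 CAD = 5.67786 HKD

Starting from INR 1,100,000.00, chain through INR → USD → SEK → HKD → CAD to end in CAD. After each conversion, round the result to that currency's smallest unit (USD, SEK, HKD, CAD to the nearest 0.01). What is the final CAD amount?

INR 1,100,000.00 × 0.0135376 = USD 14,891.36
USD 14,891.36 ÷ 0.0908714 = SEK 163,872.90
SEK 163,872.90 ÷ 1.40671 = HKD 116,493.73
HKD 116,493.73 ÷ 5.67786 = CAD 20,517.19

CAD 20,517.19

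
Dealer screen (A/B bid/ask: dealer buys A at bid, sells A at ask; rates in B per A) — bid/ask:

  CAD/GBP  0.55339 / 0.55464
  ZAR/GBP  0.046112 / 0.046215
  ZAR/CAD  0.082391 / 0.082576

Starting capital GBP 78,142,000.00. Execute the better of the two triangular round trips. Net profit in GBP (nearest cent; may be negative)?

Net profit: GBP 532,402.40

Best loop GBP → CAD → ZAR → GBP:
GBP 78,142,000.00 ÷ 0.55464 (buy CAD at ask) = CAD 140,887,783.07
CAD 140,887,783.07 ÷ 0.082576 (buy ZAR at ask) = ZAR 1,706,158,969.51
ZAR 1,706,158,969.51 × 0.046112 (sell ZAR at bid) = GBP 78,674,402.40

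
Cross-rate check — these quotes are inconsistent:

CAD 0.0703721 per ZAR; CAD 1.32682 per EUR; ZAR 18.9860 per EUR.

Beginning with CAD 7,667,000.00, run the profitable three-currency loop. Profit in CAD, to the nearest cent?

Profitable loop is CAD → EUR → ZAR → CAD:
CAD 7,667,000.00 ÷ 1.32682 = EUR 5,778,477.86
EUR 5,778,477.86 × 18.9860 = ZAR 109,710,180.73
ZAR 109,710,180.73 × 0.0703721 = CAD 7,720,535.81
Profit = CAD 7,720,535.81 − CAD 7,667,000.00

Profit: CAD 53,535.81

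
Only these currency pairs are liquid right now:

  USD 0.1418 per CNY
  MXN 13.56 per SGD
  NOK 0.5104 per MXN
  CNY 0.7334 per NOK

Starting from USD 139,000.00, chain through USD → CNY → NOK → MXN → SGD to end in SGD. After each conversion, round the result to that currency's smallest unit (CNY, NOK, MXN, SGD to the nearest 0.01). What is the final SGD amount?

SGD 193,120.03

USD 139,000.00 ÷ 0.1418 = CNY 980,253.88
CNY 980,253.88 ÷ 0.7334 = NOK 1,336,588.33
NOK 1,336,588.33 ÷ 0.5104 = MXN 2,618,707.54
MXN 2,618,707.54 ÷ 13.56 = SGD 193,120.03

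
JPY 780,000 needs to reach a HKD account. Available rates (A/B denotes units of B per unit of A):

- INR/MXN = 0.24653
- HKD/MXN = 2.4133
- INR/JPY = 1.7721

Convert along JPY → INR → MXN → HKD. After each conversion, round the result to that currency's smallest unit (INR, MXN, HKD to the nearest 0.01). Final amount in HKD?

HKD 44,963.99

JPY 780,000 ÷ 1.7721 = INR 440,155.75
INR 440,155.75 × 0.24653 = MXN 108,511.60
MXN 108,511.60 ÷ 2.4133 = HKD 44,963.99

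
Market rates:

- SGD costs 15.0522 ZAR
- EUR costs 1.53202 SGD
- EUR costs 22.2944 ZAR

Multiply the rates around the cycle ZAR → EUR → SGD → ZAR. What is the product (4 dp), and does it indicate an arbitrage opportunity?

Around ZAR → EUR → SGD → ZAR: 1 ÷ 22.2944 × 1.53202 × 15.0522 = 1.034353
Product > 1; profitable direction is ZAR → EUR → SGD → ZAR.

1.0344 (arbitrage exists)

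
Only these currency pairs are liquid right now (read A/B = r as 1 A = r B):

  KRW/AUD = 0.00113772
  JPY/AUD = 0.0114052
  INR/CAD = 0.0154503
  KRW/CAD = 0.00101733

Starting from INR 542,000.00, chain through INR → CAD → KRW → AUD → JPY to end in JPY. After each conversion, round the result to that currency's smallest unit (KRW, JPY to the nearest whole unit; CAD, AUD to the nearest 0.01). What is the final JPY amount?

INR 542,000.00 × 0.0154503 = CAD 8,374.06
CAD 8,374.06 ÷ 0.00101733 = KRW 8,231,410
KRW 8,231,410 × 0.00113772 = AUD 9,365.04
AUD 9,365.04 ÷ 0.0114052 = JPY 821,120

JPY 821,120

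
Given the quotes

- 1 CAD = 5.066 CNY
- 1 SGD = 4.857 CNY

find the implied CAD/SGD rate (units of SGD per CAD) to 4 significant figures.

CAD/SGD = 1.043

1 CAD × 5.066 = 5.066 CNY
5.066 CNY ÷ 4.857 = 1.04303 SGD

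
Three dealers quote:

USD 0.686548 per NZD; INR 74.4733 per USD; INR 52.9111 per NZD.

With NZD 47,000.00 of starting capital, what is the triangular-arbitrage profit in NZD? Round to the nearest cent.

Profitable loop is NZD → INR → USD → NZD:
NZD 47,000.00 × 52.9111 = INR 2,486,821.70
INR 2,486,821.70 ÷ 74.4733 = USD 33,392.12
USD 33,392.12 ÷ 0.686548 = NZD 48,637.71
Profit = NZD 48,637.71 − NZD 47,000.00

Profit: NZD 1,637.71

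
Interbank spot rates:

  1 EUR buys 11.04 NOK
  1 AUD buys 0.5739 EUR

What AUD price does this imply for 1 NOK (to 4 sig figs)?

1 NOK ÷ 11.04 = 0.0905797 EUR
0.0905797 EUR ÷ 0.5739 = 0.157832 AUD

NOK/AUD = 0.1578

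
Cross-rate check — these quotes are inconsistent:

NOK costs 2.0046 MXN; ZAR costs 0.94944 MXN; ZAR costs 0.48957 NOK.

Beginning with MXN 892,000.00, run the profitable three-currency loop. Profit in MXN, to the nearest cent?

Profit: MXN 30,018.96

Profitable loop is MXN → ZAR → NOK → MXN:
MXN 892,000.00 ÷ 0.94944 = ZAR 939,501.18
ZAR 939,501.18 × 0.48957 = NOK 459,951.59
NOK 459,951.59 × 2.0046 = MXN 922,018.96
Profit = MXN 922,018.96 − MXN 892,000.00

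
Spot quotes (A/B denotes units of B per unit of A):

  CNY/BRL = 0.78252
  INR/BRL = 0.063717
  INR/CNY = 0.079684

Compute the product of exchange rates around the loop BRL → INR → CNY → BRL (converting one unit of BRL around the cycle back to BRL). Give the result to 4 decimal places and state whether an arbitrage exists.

Around BRL → INR → CNY → BRL: 1 ÷ 0.063717 × 0.079684 × 0.78252 = 0.978614
Product < 1; profitable direction is BRL → CNY → INR → BRL.

0.9786 (arbitrage exists)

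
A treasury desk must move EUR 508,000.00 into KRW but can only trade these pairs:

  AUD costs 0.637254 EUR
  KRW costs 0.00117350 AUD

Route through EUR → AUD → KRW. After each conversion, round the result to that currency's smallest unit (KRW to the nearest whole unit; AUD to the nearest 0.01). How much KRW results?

KRW 679,310,064

EUR 508,000.00 ÷ 0.637254 = AUD 797,170.36
AUD 797,170.36 ÷ 0.00117350 = KRW 679,310,064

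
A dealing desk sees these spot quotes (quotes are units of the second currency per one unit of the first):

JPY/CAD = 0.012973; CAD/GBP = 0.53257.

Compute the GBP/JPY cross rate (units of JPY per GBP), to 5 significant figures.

1 GBP ÷ 0.53257 = 1.87769 CAD
1.87769 CAD ÷ 0.012973 = 144.738 JPY

GBP/JPY = 144.74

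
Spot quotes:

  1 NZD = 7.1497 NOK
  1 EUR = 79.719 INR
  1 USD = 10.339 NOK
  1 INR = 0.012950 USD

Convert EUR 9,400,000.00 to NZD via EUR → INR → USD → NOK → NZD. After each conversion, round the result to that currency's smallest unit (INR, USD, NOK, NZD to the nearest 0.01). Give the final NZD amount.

EUR 9,400,000.00 × 79.719 = INR 749,358,600.00
INR 749,358,600.00 × 0.012950 = USD 9,704,193.87
USD 9,704,193.87 × 10.339 = NOK 100,331,660.42
NOK 100,331,660.42 ÷ 7.1497 = NZD 14,032,988.86

NZD 14,032,988.86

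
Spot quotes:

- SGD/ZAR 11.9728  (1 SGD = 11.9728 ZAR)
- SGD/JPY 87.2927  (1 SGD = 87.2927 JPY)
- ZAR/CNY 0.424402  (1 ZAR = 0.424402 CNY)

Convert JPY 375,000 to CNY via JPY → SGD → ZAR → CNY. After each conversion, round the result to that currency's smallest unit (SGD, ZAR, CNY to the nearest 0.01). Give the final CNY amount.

JPY 375,000 ÷ 87.2927 = SGD 4,295.89
SGD 4,295.89 × 11.9728 = ZAR 51,433.83
ZAR 51,433.83 × 0.424402 = CNY 21,828.62

CNY 21,828.62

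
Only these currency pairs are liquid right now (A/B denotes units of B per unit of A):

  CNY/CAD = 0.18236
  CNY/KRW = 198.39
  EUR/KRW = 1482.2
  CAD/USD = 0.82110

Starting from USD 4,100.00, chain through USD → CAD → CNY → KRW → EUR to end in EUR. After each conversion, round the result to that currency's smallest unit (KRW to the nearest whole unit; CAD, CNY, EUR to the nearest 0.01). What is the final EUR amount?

EUR 3,664.98

USD 4,100.00 ÷ 0.82110 = CAD 4,993.30
CAD 4,993.30 ÷ 0.18236 = CNY 27,381.55
CNY 27,381.55 × 198.39 = KRW 5,432,226
KRW 5,432,226 ÷ 1482.2 = EUR 3,664.98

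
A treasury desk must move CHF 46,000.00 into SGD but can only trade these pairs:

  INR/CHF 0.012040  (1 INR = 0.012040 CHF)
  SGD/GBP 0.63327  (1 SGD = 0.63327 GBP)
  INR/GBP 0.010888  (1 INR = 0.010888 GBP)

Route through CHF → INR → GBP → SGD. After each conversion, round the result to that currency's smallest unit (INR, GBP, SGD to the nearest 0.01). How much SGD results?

SGD 65,688.68

CHF 46,000.00 ÷ 0.012040 = INR 3,820,598.01
INR 3,820,598.01 × 0.010888 = GBP 41,598.67
GBP 41,598.67 ÷ 0.63327 = SGD 65,688.68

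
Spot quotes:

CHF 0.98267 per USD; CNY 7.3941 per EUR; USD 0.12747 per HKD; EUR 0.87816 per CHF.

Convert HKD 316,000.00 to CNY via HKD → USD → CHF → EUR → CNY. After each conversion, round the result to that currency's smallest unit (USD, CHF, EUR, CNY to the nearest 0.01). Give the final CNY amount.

CNY 257,016.92

HKD 316,000.00 × 0.12747 = USD 40,280.52
USD 40,280.52 × 0.98267 = CHF 39,582.46
CHF 39,582.46 × 0.87816 = EUR 34,759.73
EUR 34,759.73 × 7.3941 = CNY 257,016.92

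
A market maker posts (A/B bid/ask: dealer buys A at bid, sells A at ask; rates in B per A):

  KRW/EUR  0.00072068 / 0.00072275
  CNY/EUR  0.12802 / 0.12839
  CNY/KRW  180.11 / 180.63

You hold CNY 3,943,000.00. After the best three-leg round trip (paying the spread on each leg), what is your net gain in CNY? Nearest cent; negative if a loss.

Net profit: CNY 43,354.11

Best loop CNY → KRW → EUR → CNY:
CNY 3,943,000.00 × 180.11 (sell CNY at bid) = KRW 710,173,730
KRW 710,173,730 × 0.00072068 (sell KRW at bid) = EUR 511,808.00
EUR 511,808.00 ÷ 0.12839 (buy CNY at ask) = CNY 3,986,354.11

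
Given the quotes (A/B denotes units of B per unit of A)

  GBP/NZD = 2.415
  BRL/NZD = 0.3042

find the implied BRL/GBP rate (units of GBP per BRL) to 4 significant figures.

BRL/GBP = 0.1260

1 BRL × 0.3042 = 0.3042 NZD
0.3042 NZD ÷ 2.415 = 0.125963 GBP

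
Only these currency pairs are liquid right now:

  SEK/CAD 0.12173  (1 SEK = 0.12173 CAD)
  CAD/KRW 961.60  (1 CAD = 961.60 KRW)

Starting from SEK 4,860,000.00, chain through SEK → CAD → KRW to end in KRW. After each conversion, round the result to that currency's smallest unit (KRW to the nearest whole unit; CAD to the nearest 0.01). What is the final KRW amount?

KRW 568,890,060

SEK 4,860,000.00 × 0.12173 = CAD 591,607.80
CAD 591,607.80 × 961.60 = KRW 568,890,060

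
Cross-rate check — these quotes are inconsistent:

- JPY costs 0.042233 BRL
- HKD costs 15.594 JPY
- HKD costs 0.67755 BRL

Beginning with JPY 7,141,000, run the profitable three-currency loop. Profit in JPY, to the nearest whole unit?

Profitable loop is JPY → HKD → BRL → JPY:
JPY 7,141,000 ÷ 15.594 = HKD 457,932.54
HKD 457,932.54 × 0.67755 = BRL 310,272.19
BRL 310,272.19 ÷ 0.042233 = JPY 7,346,677
Profit = JPY 7,346,677 − JPY 7,141,000

Profit: JPY 205,677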